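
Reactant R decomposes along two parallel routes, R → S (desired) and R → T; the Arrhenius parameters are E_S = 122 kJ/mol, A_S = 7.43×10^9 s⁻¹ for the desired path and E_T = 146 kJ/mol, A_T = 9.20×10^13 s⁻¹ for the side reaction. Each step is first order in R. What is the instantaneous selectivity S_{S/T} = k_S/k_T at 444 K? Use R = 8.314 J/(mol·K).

0.0538

k_S/k_T = (A_S/A_T)·exp[−(E_S−E_T)/(RT)] = (A_S/A_T)·exp[(E_T−E_S)/(RT)].
(E_T−E_S)/(RT) = (146−122)×10³/(8.314×444) = 24000/3691 = 6.502.
k_S/k_T = (7.43×10^9/9.20×10^13)·exp(6.502) = 8.076×10^-5 × 666.2 = 0.0538.
Since E_S < E_T, lowering the temperature improves selectivity toward S.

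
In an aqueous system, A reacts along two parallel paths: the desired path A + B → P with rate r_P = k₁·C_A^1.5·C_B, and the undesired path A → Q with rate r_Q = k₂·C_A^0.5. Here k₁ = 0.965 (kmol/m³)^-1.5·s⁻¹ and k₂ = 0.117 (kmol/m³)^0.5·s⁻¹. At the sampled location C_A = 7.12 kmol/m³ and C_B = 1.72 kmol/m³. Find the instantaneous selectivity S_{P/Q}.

S_{P/Q} = r_P/r_Q = (k₁·C_A^1.5·C_B)/(k₂·C_A^0.5) = (k₁/k₂)·C_A·C_B.
= (0.965×7.120^1.5×1.720) / (0.117×7.120^0.5) = 31.53/0.3122 = 101.
Since the desired path is higher order in A, keeping C_A high (PFR or concentrated feed) favours P.

101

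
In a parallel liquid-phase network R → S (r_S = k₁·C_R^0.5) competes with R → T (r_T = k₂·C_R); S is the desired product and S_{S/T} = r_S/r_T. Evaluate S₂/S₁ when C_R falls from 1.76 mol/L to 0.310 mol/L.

S_{S/T} = (k₁/k₂)·C_R^-0.5, so S₂/S₁ = (C_{R,2}/C_{R,1})^-0.5.
= (0.310/1.76)^(-0.5) = (0.1761)^(-0.5) = 2.38.

2.38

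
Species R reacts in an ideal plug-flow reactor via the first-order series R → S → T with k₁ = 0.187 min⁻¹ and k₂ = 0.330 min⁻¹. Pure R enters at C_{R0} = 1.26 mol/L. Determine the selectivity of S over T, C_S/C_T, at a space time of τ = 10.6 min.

Solving the coupled first-order balances gives C_S(τ) = [k₁/(k₂−k₁)]·C_{R0}·(e^(−k₁τ) − e^(−k₂τ)).
e^(−k₁τ) = e^(−0.187×10.6) = e^(−1.982) = 0.1378; e^(−k₂τ) = e^(−3.498) = 0.03026.
C_S = 0.187×1.26/(0.330−0.187) × (0.1378−0.03026) = 1.648×0.1075 = 0.1771 mol/L.
C_R = C_{R0}e^(−k₁τ) = 0.1736 mol/L, so C_T = C_{R0}−C_R−C_S = 0.9093 mol/L; C_S/C_T = 0.195.

0.195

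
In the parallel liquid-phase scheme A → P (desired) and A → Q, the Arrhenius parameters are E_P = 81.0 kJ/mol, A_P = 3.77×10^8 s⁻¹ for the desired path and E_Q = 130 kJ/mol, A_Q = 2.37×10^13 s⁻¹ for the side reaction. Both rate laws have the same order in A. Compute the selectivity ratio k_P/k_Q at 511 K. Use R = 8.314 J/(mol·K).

k_P/k_Q = (A_P/A_Q)·exp[−(E_P−E_Q)/(RT)] = (A_P/A_Q)·exp[(E_Q−E_P)/(RT)].
(E_Q−E_P)/(RT) = (130−81.0)×10³/(8.314×511) = 49000/4248 = 11.53.
k_P/k_Q = (3.77×10^8/2.37×10^13)·exp(11.53) = 1.591×10^-5 × 1.021×10^5 = 1.62.
Since E_P < E_Q, lowering the temperature improves selectivity toward P.

1.62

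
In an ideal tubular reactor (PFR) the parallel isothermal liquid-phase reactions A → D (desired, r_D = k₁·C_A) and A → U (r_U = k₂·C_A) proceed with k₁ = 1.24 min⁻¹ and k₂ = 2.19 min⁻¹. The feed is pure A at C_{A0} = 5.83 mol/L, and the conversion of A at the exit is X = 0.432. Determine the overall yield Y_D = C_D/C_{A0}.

C_A = C_{A0}(1−X) = 3.311 mol/L.
Both paths are first order in A, so the instantaneous fraction to D is constant: dC_D/d(−C_A) = k₁/(k₁+k₂) = 0.3615.
C_D = 0.3615·(C_{A0}−C_A) = 0.3615×2.519 = 0.910 mol/L.
Y_D = C_D/C_{A0} = 0.9105/5.83 = 0.156.

0.156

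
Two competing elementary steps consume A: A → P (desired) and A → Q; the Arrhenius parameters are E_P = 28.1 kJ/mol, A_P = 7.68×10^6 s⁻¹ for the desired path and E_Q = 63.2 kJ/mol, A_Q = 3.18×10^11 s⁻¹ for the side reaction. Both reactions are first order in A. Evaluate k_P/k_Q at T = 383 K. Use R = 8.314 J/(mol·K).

1.48

k_P/k_Q = (A_P/A_Q)·exp[−(E_P−E_Q)/(RT)] = (A_P/A_Q)·exp[(E_Q−E_P)/(RT)].
(E_Q−E_P)/(RT) = (63.2−28.1)×10³/(8.314×383) = 35100/3184 = 11.02.
k_P/k_Q = (7.68×10^6/3.18×10^11)·exp(11.02) = 2.415×10^-5 × 61265 = 1.48.
Since E_P < E_Q, lowering the temperature improves selectivity toward P.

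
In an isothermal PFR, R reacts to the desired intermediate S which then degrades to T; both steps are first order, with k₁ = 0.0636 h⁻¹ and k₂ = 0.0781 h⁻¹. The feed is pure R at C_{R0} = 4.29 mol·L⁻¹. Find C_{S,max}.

1.42 mol·L⁻¹

At the optimum, C_{S,max}/C_{R0} = (k₁/k₂)^[k₂/(k₂−k₁)].
= (0.0636/0.0781)^(0.0781/(0.0781−0.0636)) = (0.8143)^(5.386) = 0.3308.
C_{S,max} = 0.3308×4.29 = 1.42 mol·L⁻¹.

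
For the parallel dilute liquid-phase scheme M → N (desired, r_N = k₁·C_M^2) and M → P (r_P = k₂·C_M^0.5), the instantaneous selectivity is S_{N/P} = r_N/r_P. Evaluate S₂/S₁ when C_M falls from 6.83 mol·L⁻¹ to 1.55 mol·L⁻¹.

0.108

S_{N/P} = (k₁/k₂)·C_M^1.5, so S₂/S₁ = (C_{M,2}/C_{M,1})^1.5.
= (1.55/6.83)^1.5 = (0.2269)^1.5 = 0.108.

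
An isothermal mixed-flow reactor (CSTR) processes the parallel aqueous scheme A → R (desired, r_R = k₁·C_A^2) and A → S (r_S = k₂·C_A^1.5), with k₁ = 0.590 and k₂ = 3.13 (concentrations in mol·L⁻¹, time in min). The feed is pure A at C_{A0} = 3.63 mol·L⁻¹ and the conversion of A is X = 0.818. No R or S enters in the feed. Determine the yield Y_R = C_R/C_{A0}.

0.109

Exit C_A = C_{A0}(1−X) = 3.63×0.182 = 0.6607 mol·L⁻¹.
A CSTR operates uniformly at the exit composition, giving r_R = 0.2575 and r_S = 1.681 (each k·C_A^n at C_A = 0.6607).
Fraction of consumed A going to R: r_R/(r_R+r_S) = 0.1329.
C_R = 0.1329·C_{A0}·X = 0.1329×3.63×0.818 = 0.394 mol·L⁻¹; Y_R = C_R/C_{A0} = 0.109.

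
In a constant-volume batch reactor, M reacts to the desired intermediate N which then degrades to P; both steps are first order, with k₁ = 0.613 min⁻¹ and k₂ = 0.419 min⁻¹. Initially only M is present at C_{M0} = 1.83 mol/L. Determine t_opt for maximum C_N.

1.96 min

For first-order series the maximum of C_N occurs at t_opt = ln(k₂/k₁)/(k₂−k₁).
= ln(0.419/0.613)/(0.419−0.613) = ln(0.6835)/-0.1940 = -0.3805/-0.1940 = 1.96 min.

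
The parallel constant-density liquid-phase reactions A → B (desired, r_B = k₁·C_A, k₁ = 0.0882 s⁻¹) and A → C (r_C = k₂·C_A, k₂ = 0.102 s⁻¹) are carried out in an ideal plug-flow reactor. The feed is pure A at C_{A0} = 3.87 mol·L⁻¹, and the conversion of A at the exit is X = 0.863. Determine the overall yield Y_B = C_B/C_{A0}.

0.400

C_A = C_{A0}(1−X) = 0.5302 mol·L⁻¹.
Both paths are first order in A, so the instantaneous fraction to B is constant: dC_B/d(−C_A) = k₁/(k₁+k₂) = 0.4637.
C_B = 0.4637·(C_{A0}−C_A) = 0.4637×3.340 = 1.55 mol·L⁻¹.
Y_B = C_B/C_{A0} = 1.549/3.87 = 0.400.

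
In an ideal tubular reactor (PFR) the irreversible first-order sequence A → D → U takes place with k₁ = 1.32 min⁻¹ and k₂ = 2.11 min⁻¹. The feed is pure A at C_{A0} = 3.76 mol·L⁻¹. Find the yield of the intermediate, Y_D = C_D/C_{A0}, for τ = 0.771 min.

The intermediate concentration in a first-order A→B→C sequence is C_D = k₁C_{A0}(e^(−k₁τ) − e^(−k₂τ))/(k₂−k₁).
e^(−k₁τ) = e^(−1.32×0.771) = e^(−1.018) = 0.3614; e^(−k₂τ) = e^(−1.627) = 0.1966.
C_D = 1.32×3.76/(2.11−1.32) × (0.3614−0.1966) = 6.283×0.1649 = 1.036 mol·L⁻¹.
Y_D = C_D/C_{A0} = 1.036/3.76 = 0.275.

0.275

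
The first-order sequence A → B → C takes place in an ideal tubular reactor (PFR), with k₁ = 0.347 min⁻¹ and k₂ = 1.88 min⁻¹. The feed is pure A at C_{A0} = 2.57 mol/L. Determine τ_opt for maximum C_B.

Setting dC_B/dτ = 0 gives τ_opt = ln(k₂/k₁)/(k₂−k₁).
= ln(1.88/0.347)/(1.88−0.347) = ln(5.418)/1.533 = 1.690/1.533 = 1.10 min.

1.10 min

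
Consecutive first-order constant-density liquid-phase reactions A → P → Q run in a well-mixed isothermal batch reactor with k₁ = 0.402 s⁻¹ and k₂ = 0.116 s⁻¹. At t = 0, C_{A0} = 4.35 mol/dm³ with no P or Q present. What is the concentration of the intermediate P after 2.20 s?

The intermediate concentration in a first-order A→B→C sequence is C_P = k₁C_{A0}(e^(−k₁t) − e^(−k₂t))/(k₂−k₁).
e^(−k₁t) = e^(−0.402×2.20) = e^(−0.8844) = 0.4130; e^(−k₂t) = e^(−0.2552) = 0.7748.
C_P = 0.402×4.35/(0.116−0.402) × (0.4130−0.7748) = (-6.114)×(-0.3618) = 2.212 mol/dm³.

2.21 mol/dm³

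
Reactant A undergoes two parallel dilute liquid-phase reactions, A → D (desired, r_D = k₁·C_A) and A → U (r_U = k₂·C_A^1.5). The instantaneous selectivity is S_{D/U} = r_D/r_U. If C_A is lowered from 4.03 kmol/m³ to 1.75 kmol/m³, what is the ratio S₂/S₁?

1.52

S_{D/U} = (k₁/k₂)·C_A^-0.5, so S₂/S₁ = (C_{A,2}/C_{A,1})^-0.5.
= (1.75/4.03)^(-0.5) = (0.4342)^(-0.5) = 1.52.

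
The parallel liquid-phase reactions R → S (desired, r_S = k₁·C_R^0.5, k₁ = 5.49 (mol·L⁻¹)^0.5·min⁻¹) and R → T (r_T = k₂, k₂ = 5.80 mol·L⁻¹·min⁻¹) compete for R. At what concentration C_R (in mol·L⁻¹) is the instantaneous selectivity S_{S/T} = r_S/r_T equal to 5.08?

28.8 mol·L⁻¹

S_{S/T} = (k₁/k₂)·C_R^0.5 ⇒ C_R = (S·k₂/k₁)^(2).
= (5.08×5.80/5.49)^(2) = (5.367)^(2) = 28.8 mol·L⁻¹.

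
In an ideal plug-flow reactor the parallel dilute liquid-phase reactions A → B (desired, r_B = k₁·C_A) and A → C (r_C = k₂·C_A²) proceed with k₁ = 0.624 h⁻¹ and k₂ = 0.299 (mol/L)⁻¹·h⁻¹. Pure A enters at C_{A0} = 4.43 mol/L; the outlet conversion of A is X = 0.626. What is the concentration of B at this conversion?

1.16 mol/L

C_A = C_{A0}(1−X) = 1.657 mol/L.
Along a PFR/batch, dC_B/dC_A = −r_B/(r_B+r_C) = −k₁/(k₁+k₂·C_A).
Integrating from C_{A0} to C_A: C_B = (0.624/0.299)·ln[(0.624+0.299·4.43)/(0.624+0.299·1.66)] = 2.087·ln(1.949/1.119) = 1.157 mol/L.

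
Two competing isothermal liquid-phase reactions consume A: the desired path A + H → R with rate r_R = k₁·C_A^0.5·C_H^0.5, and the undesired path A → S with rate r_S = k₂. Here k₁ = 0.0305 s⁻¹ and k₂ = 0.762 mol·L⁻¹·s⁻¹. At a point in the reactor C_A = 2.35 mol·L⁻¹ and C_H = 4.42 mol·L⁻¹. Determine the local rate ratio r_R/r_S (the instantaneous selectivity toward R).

S_{R/S} = r_R/r_S = (k₁·C_A^0.5·C_H^0.5)/(k₂) = (k₁/k₂)·C_A^0.5·C_H^0.5.
= (0.0305×2.350^0.5×4.420^0.5) / (0.762) = 0.09830/0.7620 = 0.129.

0.129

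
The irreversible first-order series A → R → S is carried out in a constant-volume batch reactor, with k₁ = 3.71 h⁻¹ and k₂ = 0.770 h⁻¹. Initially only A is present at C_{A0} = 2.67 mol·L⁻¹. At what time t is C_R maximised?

Setting dC_R/dt = 0 gives t_opt = ln(k₂/k₁)/(k₂−k₁).
= ln(0.770/3.71)/(0.770−3.71) = ln(0.2075)/-2.940 = -1.572/-2.940 = 0.535 h.

0.535 h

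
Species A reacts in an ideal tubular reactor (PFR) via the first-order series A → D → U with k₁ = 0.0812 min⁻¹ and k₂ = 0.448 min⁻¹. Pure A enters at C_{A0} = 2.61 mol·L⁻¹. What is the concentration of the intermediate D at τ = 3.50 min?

For first-order series with pure A initially, C_D(τ) = k₁C_{A0}/(k₂−k₁)·(e^(−k₁τ) − e^(−k₂τ)).
e^(−k₁τ) = e^(−0.0812×3.50) = e^(−0.2842) = 0.7526; e^(−k₂τ) = e^(−1.568) = 0.2085.
C_D = 0.0812×2.61/(0.448−0.0812) × (0.7526−0.2085) = 0.5778×0.5442 = 0.3144 mol·L⁻¹.

0.314 mol·L⁻¹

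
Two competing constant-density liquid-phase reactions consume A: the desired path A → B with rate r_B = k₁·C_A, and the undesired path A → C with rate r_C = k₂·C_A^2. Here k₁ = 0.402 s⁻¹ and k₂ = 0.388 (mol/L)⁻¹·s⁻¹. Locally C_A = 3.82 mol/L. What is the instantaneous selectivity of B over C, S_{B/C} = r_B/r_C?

S_{B/C} = r_B/r_C = (k₁·C_A)/(k₂·C_A^2) = (k₁/k₂)·C_A⁻¹.
= (0.402×3.820) / (0.388×3.820^2) = 1.536/5.662 = 0.271.
The undesired path is higher order in A, so low C_A (CSTR or dilute feed) favours B.

0.271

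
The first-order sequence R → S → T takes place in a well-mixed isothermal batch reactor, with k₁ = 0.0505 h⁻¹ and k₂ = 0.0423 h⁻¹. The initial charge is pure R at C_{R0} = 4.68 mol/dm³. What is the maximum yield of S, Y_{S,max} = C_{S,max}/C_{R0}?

0.401

For a first-order series the maximum intermediate yield is C_{S,max}/C_{R0} = (k₁/k₂)^[k₂/(k₂−k₁)].
= (0.0505/0.0423)^(0.0423/(0.0423−0.0505)) = (1.194)^(-5.159) = 0.4009.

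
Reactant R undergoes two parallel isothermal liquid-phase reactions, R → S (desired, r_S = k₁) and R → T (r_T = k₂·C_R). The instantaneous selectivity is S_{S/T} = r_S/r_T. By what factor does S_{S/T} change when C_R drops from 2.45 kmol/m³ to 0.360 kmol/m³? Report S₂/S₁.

S_{S/T} = (k₁/k₂)·C_R⁻¹, so S₂/S₁ = (C_{R,2}/C_{R,1})⁻¹.
= 2.45/0.360 = 6.81.

6.81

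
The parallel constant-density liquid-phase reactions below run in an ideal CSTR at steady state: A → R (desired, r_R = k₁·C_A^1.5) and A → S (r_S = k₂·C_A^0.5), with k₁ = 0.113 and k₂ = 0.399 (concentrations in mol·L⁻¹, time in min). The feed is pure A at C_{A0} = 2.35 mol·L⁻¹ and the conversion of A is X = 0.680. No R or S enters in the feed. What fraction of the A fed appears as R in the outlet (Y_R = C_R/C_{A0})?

Exit C_A = C_{A0}(1−X) = 2.35×0.320 = 0.7520 mol·L⁻¹.
A CSTR operates uniformly at the exit composition, giving r_R = 0.07369 and r_S = 0.3460 (each k·C_A^n at C_A = 0.7520).
Fraction of consumed A going to R: r_R/(r_R+r_S) = 0.1756.
C_R = 0.1756·C_{A0}·X = 0.1756×2.35×0.680 = 0.281 mol·L⁻¹; Y_R = C_R/C_{A0} = 0.119.

0.119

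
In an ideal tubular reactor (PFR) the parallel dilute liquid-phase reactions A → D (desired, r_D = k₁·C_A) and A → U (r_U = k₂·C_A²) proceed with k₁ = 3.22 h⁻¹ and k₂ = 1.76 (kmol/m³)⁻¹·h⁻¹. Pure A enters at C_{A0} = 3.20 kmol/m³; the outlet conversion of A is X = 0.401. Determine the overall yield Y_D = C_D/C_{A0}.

C_A = C_{A0}(1−X) = 1.917 kmol/m³.
Along a PFR/batch, dC_D/dC_A = −r_D/(r_D+r_U) = −k₁/(k₁+k₂·C_A).
Integrating from C_{A0} to C_A: C_D = (3.22/1.76)·ln[(3.22+1.76·3.20)/(3.22+1.76·1.92)] = 1.830·ln(8.852/6.594) = 0.5389 kmol/m³.
Y_D = C_D/C_{A0} = 0.5389/3.20 = 0.168.

0.168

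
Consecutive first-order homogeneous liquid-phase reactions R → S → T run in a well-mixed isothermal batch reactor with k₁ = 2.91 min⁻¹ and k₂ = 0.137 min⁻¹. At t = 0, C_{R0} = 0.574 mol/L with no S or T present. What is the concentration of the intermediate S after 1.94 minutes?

The intermediate concentration in a first-order A→B→C sequence is C_S = k₁C_{R0}(e^(−k₁t) − e^(−k₂t))/(k₂−k₁).
e^(−k₁t) = e^(−2.91×1.94) = e^(−5.645) = 0.003534; e^(−k₂t) = e^(−0.2658) = 0.7666.
C_S = 2.91×0.574/(0.137−2.91) × (0.003534−0.7666) = (-0.6024)×(-0.7631) = 0.4596 mol/L.

0.460 mol/L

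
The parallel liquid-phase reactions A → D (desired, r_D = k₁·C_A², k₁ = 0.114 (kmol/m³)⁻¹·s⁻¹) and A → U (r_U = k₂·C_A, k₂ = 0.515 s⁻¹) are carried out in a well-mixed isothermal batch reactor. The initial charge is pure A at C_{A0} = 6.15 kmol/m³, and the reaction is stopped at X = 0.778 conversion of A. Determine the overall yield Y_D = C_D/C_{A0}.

C_A = C_{A0}(1−X) = 1.365 kmol/m³.
Along a PFR/batch, dC_U/dC_A = −r_U/(r_D+r_U) = −k₂/(k₂+k₁·C_A).
Integrating from C_{A0} to C_A: C_U = (0.515/0.114)·ln[(0.515+0.114·6.15)/(0.515+0.114·1.37)] = 4.518·ln(1.216/0.6706) = 2.689 kmol/m³.
Then C_D = (C_{A0}−C_A) − C_U = 4.785 − 2.689 = 2.096 kmol/m³.
Y_D = C_D/C_{A0} = 2.096/6.15 = 0.341.

0.341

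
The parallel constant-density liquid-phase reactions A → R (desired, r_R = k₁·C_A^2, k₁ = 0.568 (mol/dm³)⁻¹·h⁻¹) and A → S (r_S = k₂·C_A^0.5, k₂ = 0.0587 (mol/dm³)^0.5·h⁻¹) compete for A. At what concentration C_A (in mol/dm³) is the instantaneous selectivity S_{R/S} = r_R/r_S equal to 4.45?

0.596 mol/dm³

S_{R/S} = (k₁/k₂)·C_A^1.5 ⇒ C_A = (S·k₂/k₁)^(1/1.5).
= (4.45×0.0587/0.568)^(0.6667) = (0.4599)^(0.6667) = 0.596 mol/dm³.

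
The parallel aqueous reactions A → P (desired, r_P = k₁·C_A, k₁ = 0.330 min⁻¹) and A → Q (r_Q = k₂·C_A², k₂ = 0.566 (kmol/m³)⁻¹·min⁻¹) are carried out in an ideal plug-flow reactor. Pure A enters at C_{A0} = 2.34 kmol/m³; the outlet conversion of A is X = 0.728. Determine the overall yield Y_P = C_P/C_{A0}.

C_A = C_{A0}(1−X) = 0.6365 kmol/m³.
Along a PFR/batch, dC_P/dC_A = −r_P/(r_P+r_Q) = −k₁/(k₁+k₂·C_A).
Integrating from C_{A0} to C_A: C_P = (0.330/0.566)·ln[(0.330+0.566·2.34)/(0.330+0.566·0.636)] = 0.5830·ln(1.654/0.6902) = 0.5097 kmol/m³.
Y_P = C_P/C_{A0} = 0.5097/2.34 = 0.218.

0.218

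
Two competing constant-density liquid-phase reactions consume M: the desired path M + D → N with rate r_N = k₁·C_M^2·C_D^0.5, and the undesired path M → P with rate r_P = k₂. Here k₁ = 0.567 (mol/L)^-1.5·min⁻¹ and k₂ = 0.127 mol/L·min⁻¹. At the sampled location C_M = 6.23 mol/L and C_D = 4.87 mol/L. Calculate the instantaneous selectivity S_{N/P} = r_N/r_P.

382

S_{N/P} = r_N/r_P = (k₁·C_M^2·C_D^0.5)/(k₂) = (k₁/k₂)·C_M^2·C_D^0.5.
= (0.567×6.230^2×4.870^0.5) / (0.127) = 48.57/0.1270 = 382.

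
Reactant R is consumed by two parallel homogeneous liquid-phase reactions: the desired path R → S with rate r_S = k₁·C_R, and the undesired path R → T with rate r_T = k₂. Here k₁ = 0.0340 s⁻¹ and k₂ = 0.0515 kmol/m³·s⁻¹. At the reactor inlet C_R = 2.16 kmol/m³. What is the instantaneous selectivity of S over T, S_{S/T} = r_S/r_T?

S_{S/T} = r_S/r_T = (k₁·C_R)/(k₂) = (k₁/k₂)·C_R.
= (0.0340×2.160) / (0.0515) = 0.07344/0.05150 = 1.43.
Since the desired path is higher order in R, keeping C_R high (PFR or concentrated feed) favours S.

1.43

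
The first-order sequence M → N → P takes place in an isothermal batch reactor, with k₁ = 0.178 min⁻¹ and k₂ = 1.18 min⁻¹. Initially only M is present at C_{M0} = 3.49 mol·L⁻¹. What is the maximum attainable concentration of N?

For a first-order series the maximum intermediate yield is C_{N,max}/C_{M0} = (k₁/k₂)^[k₂/(k₂−k₁)].
= (0.178/1.18)^(1.18/(1.18−0.178)) = (0.1508)^(1.178) = 0.1078.
C_{N,max} = 0.1078×3.49 = 0.376 mol·L⁻¹.

0.376 mol·L⁻¹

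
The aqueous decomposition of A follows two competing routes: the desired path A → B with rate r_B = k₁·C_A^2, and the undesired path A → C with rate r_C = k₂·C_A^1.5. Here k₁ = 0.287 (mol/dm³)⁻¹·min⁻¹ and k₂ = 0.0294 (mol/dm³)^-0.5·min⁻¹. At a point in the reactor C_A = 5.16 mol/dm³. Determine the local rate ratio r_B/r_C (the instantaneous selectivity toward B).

22.2

S_{B/C} = r_B/r_C = (k₁·C_A^2)/(k₂·C_A^1.5) = (k₁/k₂)·C_A^0.5.
= (0.287×5.160^2) / (0.0294×5.160^1.5) = 7.642/0.3446 = 22.2.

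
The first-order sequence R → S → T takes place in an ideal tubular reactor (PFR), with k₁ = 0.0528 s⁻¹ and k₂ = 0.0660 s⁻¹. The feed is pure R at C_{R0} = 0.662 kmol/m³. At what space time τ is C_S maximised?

Setting dC_S/dτ = 0 gives τ_opt = ln(k₂/k₁)/(k₂−k₁).
= ln(0.0660/0.0528)/(0.0660−0.0528) = ln(1.250)/0.01320 = 0.2231/0.01320 = 16.9 s.

16.9 s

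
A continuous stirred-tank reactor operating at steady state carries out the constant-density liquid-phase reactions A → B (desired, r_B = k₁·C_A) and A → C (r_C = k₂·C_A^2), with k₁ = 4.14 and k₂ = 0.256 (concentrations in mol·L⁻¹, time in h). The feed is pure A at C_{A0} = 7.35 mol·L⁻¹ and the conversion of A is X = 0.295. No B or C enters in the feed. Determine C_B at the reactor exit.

Exit C_A = C_{A0}(1−X) = 7.35×0.705 = 5.182 mol·L⁻¹.
Rates in a CSTR are evaluated at the outlet concentration: r_B = 4.14×5.182 = 21.45, r_C = 0.256×5.182^2 = 6.874.
Fraction of consumed A going to B: r_B/(r_B+r_C) = 0.7573.
C_B = 0.7573·C_{A0}·X = 0.7573×7.35×0.295 = 1.64 mol·L⁻¹.

1.64 mol·L⁻¹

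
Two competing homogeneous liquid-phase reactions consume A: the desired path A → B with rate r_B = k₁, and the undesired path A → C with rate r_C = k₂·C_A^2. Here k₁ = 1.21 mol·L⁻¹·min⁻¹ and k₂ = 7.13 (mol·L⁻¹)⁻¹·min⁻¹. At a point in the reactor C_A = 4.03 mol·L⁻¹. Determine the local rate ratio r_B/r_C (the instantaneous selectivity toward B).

S_{B/C} = r_B/r_C = (k₁)/(k₂·C_A^2) = (k₁/k₂)·C_A^-2.
= (1.21) / (7.13×4.030^2) = 1.210/115.8 = 0.0104.
The undesired path is higher order in A, so low C_A (CSTR or dilute feed) favours B.

0.0104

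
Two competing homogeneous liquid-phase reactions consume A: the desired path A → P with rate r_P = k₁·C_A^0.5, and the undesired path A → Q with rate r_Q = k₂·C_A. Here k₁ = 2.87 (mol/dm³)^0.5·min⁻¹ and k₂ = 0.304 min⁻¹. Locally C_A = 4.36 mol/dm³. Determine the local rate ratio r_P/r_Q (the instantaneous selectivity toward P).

4.52

S_{P/Q} = r_P/r_Q = (k₁·C_A^0.5)/(k₂·C_A) = (k₁/k₂)·C_A^-0.5.
= (2.87×4.360^0.5) / (0.304×4.360) = 5.993/1.325 = 4.52.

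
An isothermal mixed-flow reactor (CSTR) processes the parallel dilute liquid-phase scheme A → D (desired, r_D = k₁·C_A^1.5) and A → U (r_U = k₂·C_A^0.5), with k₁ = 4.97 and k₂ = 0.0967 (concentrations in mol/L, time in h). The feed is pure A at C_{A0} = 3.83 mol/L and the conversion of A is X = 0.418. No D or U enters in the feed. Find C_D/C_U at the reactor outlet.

115

Exit C_A = C_{A0}(1−X) = 3.83×0.582 = 2.229 mol/L.
A CSTR operates uniformly at the exit composition, giving r_D = 16.54 and r_U = 0.1444 (each k·C_A^n at C_A = 2.229).
Overall selectivity = C_D/C_U = r_Dτ/(r_Uτ) = r_D/r_U = 115.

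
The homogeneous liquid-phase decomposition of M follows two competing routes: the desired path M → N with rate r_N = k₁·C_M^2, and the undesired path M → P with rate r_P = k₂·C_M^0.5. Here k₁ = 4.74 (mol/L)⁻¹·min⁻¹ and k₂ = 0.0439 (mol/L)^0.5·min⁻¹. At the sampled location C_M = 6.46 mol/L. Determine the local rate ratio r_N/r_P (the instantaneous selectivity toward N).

1773

S_{N/P} = r_N/r_P = (k₁·C_M^2)/(k₂·C_M^0.5) = (k₁/k₂)·C_M^1.5.
= (4.74×6.460^2) / (0.0439×6.460^0.5) = 197.8/0.1116 = 1773.
Since the desired path is higher order in M, keeping C_M high (PFR or concentrated feed) favours N.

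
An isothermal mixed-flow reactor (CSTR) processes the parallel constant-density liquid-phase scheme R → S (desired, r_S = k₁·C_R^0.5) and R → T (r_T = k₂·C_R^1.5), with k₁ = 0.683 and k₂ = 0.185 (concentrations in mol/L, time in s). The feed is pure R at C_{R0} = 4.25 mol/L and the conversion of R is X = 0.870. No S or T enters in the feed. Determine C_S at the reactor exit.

3.22 mol/L

Exit C_R = C_{R0}(1−X) = 4.25×0.130 = 0.5525 mol/L.
In a CSTR the entire volume is at exit conditions, so r_S = 0.683×0.5525^0.5 = 0.5077 and r_T = 0.185×0.5525^1.5 = 0.07597.
Fraction of consumed R going to S: r_S/(r_S+r_T) = 0.8698.
C_S = 0.8698·C_{R0}·X = 0.8698×4.25×0.870 = 3.22 mol/L.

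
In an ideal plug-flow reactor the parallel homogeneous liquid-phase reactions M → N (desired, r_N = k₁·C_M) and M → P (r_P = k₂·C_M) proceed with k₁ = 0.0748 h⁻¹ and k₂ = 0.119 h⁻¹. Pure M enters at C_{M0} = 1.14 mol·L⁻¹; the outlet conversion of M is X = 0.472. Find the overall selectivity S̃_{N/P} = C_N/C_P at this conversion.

0.629

C_M = C_{M0}(1−X) = 0.6019 mol·L⁻¹.
Both paths are first order in M, so the instantaneous fraction to N is constant: dC_N/d(−C_M) = k₁/(k₁+k₂) = 0.3860.
C_N = 0.3860·(C_{M0}−C_M) = 0.3860×0.5381 = 0.208 mol·L⁻¹.
C_P = (C_{M0}−C_M)−C_N = 0.3304 mol·L⁻¹; S̃_{N/P} = 0.2077/0.3304 = 0.629.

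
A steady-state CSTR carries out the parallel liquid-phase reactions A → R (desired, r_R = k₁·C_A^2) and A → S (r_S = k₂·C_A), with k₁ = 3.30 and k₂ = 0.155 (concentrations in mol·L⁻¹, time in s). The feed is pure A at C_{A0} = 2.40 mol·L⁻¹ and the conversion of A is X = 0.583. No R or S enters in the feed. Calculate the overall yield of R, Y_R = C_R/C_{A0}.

0.557

Exit C_A = C_{A0}(1−X) = 2.40×0.417 = 1.001 mol·L⁻¹.
In a CSTR the entire volume is at exit conditions, so r_R = 3.30×1.001^2 = 3.305 and r_S = 0.155×1.001 = 0.1551.
Fraction of consumed A going to R: r_R/(r_R+r_S) = 0.9552.
C_R = 0.9552·C_{A0}·X = 0.9552×2.40×0.583 = 1.34 mol·L⁻¹; Y_R = C_R/C_{A0} = 0.557.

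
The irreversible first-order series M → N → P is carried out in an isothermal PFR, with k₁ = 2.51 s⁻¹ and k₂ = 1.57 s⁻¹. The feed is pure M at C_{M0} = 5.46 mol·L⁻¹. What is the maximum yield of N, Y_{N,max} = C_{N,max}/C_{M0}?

Evaluating C_N at τ_opt = ln(k₂/k₁)/(k₂−k₁) gives C_{N,max}/C_{M0} = (k₁/k₂)^[k₂/(k₂−k₁)].
= (2.51/1.57)^(1.57/(1.57−2.51)) = (1.599)^(-1.670) = 0.4567.

0.457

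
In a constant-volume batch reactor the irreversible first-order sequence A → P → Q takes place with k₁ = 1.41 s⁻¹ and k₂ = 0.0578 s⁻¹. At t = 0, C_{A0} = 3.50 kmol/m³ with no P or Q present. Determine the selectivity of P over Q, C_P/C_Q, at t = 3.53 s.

Solving the coupled first-order balances gives C_P(t) = [k₁/(k₂−k₁)]·C_{A0}·(e^(−k₁t) − e^(−k₂t)).
e^(−k₁t) = e^(−1.41×3.53) = e^(−4.977) = 0.006893; e^(−k₂t) = e^(−0.2040) = 0.8154.
C_P = 1.41×3.50/(0.0578−1.41) × (0.006893−0.8154) = (-3.650)×(-0.8085) = 2.951 kmol/m³.
C_A = C_{A0}e^(−k₁t) = 0.02412 kmol/m³, so C_Q = C_{A0}−C_A−C_P = 0.5250 kmol/m³; C_P/C_Q = 5.62.

5.62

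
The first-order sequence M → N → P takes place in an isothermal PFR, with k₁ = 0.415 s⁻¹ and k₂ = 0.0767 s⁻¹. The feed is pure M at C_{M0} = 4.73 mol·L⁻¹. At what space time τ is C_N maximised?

4.99 s

Setting dC_N/dτ = 0 gives τ_opt = ln(k₂/k₁)/(k₂−k₁).
= ln(0.0767/0.415)/(0.0767−0.415) = ln(0.1848)/-0.3383 = -1.688/-0.3383 = 4.99 s.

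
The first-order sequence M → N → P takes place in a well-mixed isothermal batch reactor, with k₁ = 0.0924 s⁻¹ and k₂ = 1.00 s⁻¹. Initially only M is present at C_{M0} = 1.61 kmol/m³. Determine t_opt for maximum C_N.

2.62 s

For first-order series the maximum of C_N occurs at t_opt = ln(k₂/k₁)/(k₂−k₁).
= ln(1.00/0.0924)/(1.00−0.0924) = ln(10.82)/0.9076 = 2.382/0.9076 = 2.62 s.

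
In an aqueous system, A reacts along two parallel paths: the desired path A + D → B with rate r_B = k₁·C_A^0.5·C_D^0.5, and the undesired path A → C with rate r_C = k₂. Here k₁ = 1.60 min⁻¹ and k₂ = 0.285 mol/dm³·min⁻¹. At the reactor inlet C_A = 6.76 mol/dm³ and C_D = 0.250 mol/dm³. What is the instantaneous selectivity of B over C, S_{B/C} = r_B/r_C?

7.30

S_{B/C} = r_B/r_C = (k₁·C_A^0.5·C_D^0.5)/(k₂) = (k₁/k₂)·C_A^0.5·C_D^0.5.
= (1.60×6.760^0.5×0.2500^0.5) / (0.285) = 2.080/0.2850 = 7.30.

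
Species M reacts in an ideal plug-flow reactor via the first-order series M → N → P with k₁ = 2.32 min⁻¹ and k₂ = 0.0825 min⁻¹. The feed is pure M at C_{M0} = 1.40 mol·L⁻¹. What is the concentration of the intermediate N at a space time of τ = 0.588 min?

The intermediate concentration in a first-order A→B→C sequence is C_N = k₁C_{M0}(e^(−k₁τ) − e^(−k₂τ))/(k₂−k₁).
e^(−k₁τ) = e^(−2.32×0.588) = e^(−1.364) = 0.2556; e^(−k₂τ) = e^(−0.04851) = 0.9526.
C_N = 2.32×1.40/(0.0825−2.32) × (0.2556−0.9526) = (-1.452)×(-0.6971) = 1.012 mol·L⁻¹.

1.01 mol·L⁻¹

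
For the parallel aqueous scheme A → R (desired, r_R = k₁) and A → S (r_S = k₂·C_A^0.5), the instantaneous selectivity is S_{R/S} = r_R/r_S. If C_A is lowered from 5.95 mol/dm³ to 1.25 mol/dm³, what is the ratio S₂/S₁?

2.18

S_{R/S} = (k₁/k₂)·C_A^-0.5, so S₂/S₁ = (C_{A,2}/C_{A,1})^-0.5.
= (1.25/5.95)^(-0.5) = (0.2101)^(-0.5) = 2.18.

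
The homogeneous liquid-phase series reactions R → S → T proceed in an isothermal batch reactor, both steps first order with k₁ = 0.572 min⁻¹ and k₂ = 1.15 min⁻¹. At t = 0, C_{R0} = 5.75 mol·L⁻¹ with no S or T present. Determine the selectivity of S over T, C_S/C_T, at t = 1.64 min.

The intermediate concentration in a first-order A→B→C sequence is C_S = k₁C_{R0}(e^(−k₁t) − e^(−k₂t))/(k₂−k₁).
e^(−k₁t) = e^(−0.572×1.64) = e^(−0.9381) = 0.3914; e^(−k₂t) = e^(−1.886) = 0.1517.
C_S = 0.572×5.75/(1.15−0.572) × (0.3914−0.1517) = 5.690×0.2397 = 1.364 mol·L⁻¹.
C_R = C_{R0}e^(−k₁t) = 2.250 mol·L⁻¹, so C_T = C_{R0}−C_R−C_S = 2.136 mol·L⁻¹; C_S/C_T = 0.639.

0.639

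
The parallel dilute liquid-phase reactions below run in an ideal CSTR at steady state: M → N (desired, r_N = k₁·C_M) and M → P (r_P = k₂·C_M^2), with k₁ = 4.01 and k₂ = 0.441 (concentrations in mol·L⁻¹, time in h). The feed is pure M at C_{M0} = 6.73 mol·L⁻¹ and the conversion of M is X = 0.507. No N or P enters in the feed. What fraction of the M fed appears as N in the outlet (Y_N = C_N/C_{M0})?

Exit C_M = C_{M0}(1−X) = 6.73×0.493 = 3.318 mol·L⁻¹.
In a CSTR the entire volume is at exit conditions, so r_N = 4.01×3.318 = 13.30 and r_P = 0.441×3.318^2 = 4.855.
Fraction of consumed M going to N: r_N/(r_N+r_P) = 0.7327.
C_N = 0.7327·C_{M0}·X = 0.7327×6.73×0.507 = 2.50 mol·L⁻¹; Y_N = C_N/C_{M0} = 0.371.

0.371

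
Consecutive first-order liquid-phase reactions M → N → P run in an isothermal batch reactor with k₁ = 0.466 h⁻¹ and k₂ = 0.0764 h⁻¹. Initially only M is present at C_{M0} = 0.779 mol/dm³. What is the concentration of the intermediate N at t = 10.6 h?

0.408 mol/dm³

For first-order series with pure M initially, C_N(t) = k₁C_{M0}/(k₂−k₁)·(e^(−k₁t) − e^(−k₂t)).
e^(−k₁t) = e^(−0.466×10.6) = e^(−4.940) = 0.007157; e^(−k₂t) = e^(−0.8098) = 0.4449.
C_N = 0.466×0.779/(0.0764−0.466) × (0.007157−0.4449) = (-0.9318)×(-0.4378) = 0.4079 mol/dm³.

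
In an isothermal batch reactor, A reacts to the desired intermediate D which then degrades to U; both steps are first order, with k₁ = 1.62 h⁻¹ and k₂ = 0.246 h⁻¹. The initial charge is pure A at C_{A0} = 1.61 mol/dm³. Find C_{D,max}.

For a first-order series the maximum intermediate yield is C_{D,max}/C_{A0} = (k₁/k₂)^[k₂/(k₂−k₁)].
= (1.62/0.246)^(0.246/(0.246−1.62)) = (6.585)^(-0.1790) = 0.7136.
C_{D,max} = 0.7136×1.61 = 1.15 mol/dm³.

1.15 mol/dm³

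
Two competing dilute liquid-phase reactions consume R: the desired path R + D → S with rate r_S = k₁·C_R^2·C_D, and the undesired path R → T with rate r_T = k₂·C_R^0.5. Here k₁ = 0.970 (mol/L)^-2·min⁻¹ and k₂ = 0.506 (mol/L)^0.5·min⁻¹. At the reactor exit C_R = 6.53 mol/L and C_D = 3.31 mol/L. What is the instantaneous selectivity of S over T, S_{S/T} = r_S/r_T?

S_{S/T} = r_S/r_T = (k₁·C_R^2·C_D)/(k₂·C_R^0.5) = (k₁/k₂)·C_R^1.5·C_D.
= (0.970×6.530^2×3.310) / (0.506×6.530^0.5) = 136.9/1.293 = 106.

106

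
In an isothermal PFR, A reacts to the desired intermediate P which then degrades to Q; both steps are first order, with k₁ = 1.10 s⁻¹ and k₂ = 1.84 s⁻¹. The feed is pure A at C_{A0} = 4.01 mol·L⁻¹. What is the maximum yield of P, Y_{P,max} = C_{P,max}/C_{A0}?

0.278

For a first-order series the maximum intermediate yield is C_{P,max}/C_{A0} = (k₁/k₂)^[k₂/(k₂−k₁)].
= (1.10/1.84)^(1.84/(1.84−1.10)) = (0.5978)^(2.486) = 0.2783.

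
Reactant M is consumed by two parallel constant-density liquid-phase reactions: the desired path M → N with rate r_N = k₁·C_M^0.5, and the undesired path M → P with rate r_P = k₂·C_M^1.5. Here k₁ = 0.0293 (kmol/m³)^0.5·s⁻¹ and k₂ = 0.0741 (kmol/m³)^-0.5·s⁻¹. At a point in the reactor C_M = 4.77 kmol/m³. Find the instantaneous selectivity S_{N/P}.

S_{N/P} = r_N/r_P = (k₁·C_M^0.5)/(k₂·C_M^1.5) = (k₁/k₂)·C_M⁻¹.
= (0.0293×4.770^0.5) / (0.0741×4.770^1.5) = 0.06399/0.7720 = 0.0829.
The undesired path is higher order in M, so low C_M (CSTR or dilute feed) favours N.

0.0829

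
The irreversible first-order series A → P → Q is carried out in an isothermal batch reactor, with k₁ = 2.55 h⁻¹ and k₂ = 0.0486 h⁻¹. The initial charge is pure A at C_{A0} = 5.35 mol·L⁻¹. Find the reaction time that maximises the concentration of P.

Setting dC_P/dt = 0 gives t_opt = ln(k₂/k₁)/(k₂−k₁).
= ln(0.0486/2.55)/(0.0486−2.55) = ln(0.01906)/-2.501 = -3.960/-2.501 = 1.58 h.

1.58 h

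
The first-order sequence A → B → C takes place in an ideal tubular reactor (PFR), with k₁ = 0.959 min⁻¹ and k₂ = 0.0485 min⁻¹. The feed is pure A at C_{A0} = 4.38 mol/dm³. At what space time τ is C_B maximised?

3.28 min

For first-order series the maximum of C_B occurs at τ_opt = ln(k₂/k₁)/(k₂−k₁).
= ln(0.0485/0.959)/(0.0485−0.959) = ln(0.05057)/-0.9105 = -2.984/-0.9105 = 3.28 min.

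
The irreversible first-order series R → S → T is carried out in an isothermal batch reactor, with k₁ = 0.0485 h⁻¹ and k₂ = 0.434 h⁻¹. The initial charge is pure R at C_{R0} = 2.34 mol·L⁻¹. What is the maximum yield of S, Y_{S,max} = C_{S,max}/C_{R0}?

At the optimum, C_{S,max}/C_{R0} = (k₁/k₂)^[k₂/(k₂−k₁)].
= (0.0485/0.434)^(0.434/(0.434−0.0485)) = (0.1118)^(1.126) = 0.08482.

0.0848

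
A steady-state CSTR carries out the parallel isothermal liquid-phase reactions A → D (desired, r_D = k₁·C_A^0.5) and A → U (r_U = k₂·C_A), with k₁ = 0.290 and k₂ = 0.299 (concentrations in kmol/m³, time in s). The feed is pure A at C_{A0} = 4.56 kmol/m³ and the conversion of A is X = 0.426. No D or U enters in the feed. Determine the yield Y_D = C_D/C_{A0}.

Exit C_A = C_{A0}(1−X) = 4.56×0.574 = 2.617 kmol/m³.
A CSTR operates uniformly at the exit composition, giving r_D = 0.4692 and r_U = 0.7826 (each k·C_A^n at C_A = 2.617).
Fraction of consumed A going to D: r_D/(r_D+r_U) = 0.3748.
C_D = 0.3748·C_{A0}·X = 0.3748×4.56×0.426 = 0.728 kmol/m³; Y_D = C_D/C_{A0} = 0.160.

0.160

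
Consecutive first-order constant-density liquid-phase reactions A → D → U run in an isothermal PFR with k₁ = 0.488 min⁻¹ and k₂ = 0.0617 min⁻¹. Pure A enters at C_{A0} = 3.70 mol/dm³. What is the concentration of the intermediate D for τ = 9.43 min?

For first-order series with pure A initially, C_D(τ) = k₁C_{A0}/(k₂−k₁)·(e^(−k₁τ) − e^(−k₂τ)).
e^(−k₁τ) = e^(−0.488×9.43) = e^(−4.602) = 0.01003; e^(−k₂τ) = e^(−0.5818) = 0.5589.
C_D = 0.488×3.70/(0.0617−0.488) × (0.01003−0.5589) = (-4.236)×(-0.5488) = 2.325 mol/dm³.

2.32 mol/dm³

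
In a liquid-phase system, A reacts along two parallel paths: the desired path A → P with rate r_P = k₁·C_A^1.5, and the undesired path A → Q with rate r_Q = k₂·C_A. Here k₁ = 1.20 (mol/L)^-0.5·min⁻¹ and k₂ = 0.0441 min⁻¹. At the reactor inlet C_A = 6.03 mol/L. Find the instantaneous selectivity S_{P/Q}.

S_{P/Q} = r_P/r_Q = (k₁·C_A^1.5)/(k₂·C_A) = (k₁/k₂)·C_A^0.5.
= (1.20×6.030^1.5) / (0.0441×6.030) = 17.77/0.2659 = 66.8.

66.8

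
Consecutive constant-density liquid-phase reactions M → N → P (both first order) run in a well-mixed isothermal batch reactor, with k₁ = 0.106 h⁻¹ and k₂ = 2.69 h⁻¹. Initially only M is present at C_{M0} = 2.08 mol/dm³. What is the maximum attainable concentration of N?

Evaluating C_N at t_opt = ln(k₂/k₁)/(k₂−k₁) gives C_{N,max}/C_{M0} = (k₁/k₂)^[k₂/(k₂−k₁)].
= (0.106/2.69)^(2.69/(2.69−0.106)) = (0.03941)^(1.041) = 0.03451.
C_{N,max} = 0.03451×2.08 = 0.0718 mol/dm³.

0.0718 mol/dm³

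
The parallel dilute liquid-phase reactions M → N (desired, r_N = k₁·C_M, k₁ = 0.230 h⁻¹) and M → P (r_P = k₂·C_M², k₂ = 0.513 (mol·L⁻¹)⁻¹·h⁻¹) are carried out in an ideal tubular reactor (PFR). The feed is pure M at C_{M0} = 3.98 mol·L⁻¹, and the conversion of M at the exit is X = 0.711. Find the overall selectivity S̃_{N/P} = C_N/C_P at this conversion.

0.193

C_M = C_{M0}(1−X) = 1.150 mol·L⁻¹.
Along a PFR/batch, dC_N/dC_M = −r_N/(r_N+r_P) = −k₁/(k₁+k₂·C_M).
Integrating from C_{M0} to C_M: C_N = (0.230/0.513)·ln[(0.230+0.513·3.98)/(0.230+0.513·1.15)] = 0.4483·ln(2.272/0.8201) = 0.4568 mol·L⁻¹.
C_P = (C_{M0}−C_M)−C_N = 2.373 mol·L⁻¹; S̃_{N/P} = 0.4568/2.373 = 0.193.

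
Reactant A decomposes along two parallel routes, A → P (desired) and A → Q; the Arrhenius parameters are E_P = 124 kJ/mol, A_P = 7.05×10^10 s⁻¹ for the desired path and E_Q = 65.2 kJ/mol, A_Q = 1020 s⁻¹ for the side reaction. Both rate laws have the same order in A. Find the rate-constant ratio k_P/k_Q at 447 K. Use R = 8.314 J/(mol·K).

With equal orders, S_{P/Q} = k_P/k_Q = (A_P/A_Q)·exp[(E_Q−E_P)/(RT)].
(E_Q−E_P)/(RT) = (65.2−124)×10³/(8.314×447) = -58800/3716 = -15.82.
k_P/k_Q = (7.05×10^10/1020)·exp(-15.82) = 6.912×10^7 × 1.345×10^-7 = 9.29.
Since E_P > E_Q, raising the temperature improves selectivity toward P.

9.29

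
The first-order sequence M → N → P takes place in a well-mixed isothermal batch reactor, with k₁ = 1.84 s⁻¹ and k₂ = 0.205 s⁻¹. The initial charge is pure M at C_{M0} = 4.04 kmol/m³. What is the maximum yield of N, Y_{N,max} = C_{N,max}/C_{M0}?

0.759

Evaluating C_N at t_opt = ln(k₂/k₁)/(k₂−k₁) gives C_{N,max}/C_{M0} = (k₁/k₂)^[k₂/(k₂−k₁)].
= (1.84/0.205)^(0.205/(0.205−1.84)) = (8.976)^(-0.1254) = 0.7595.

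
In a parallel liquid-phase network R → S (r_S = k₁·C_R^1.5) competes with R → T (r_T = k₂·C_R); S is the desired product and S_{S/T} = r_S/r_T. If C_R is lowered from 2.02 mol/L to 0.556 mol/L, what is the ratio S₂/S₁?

0.525

S_{S/T} = (k₁/k₂)·C_R^0.5, so S₂/S₁ = (C_{R,2}/C_{R,1})^0.5.
= (0.556/2.02)^0.5 = (0.2752)^0.5 = 0.525.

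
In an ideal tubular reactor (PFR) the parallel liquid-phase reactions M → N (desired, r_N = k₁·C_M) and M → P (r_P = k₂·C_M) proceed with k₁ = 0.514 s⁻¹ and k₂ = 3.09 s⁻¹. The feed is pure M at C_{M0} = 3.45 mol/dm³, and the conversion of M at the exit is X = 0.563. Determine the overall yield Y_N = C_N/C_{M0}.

C_M = C_{M0}(1−X) = 1.508 mol/dm³.
Both paths are first order in M, so the instantaneous fraction to N is constant: dC_N/d(−C_M) = k₁/(k₁+k₂) = 0.1426.
C_N = 0.1426·(C_{M0}−C_M) = 0.1426×1.942 = 0.277 mol/dm³.
Y_N = C_N/C_{M0} = 0.2770/3.45 = 0.0803.

0.0803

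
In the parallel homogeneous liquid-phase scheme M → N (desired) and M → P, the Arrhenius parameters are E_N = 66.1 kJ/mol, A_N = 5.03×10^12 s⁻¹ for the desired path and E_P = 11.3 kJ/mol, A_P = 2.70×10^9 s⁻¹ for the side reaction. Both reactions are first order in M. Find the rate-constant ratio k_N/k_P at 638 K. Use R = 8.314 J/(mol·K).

With equal orders, S_{N/P} = k_N/k_P = (A_N/A_P)·exp[(E_P−E_N)/(RT)].
(E_P−E_N)/(RT) = (11.3−66.1)×10³/(8.314×638) = -54800/5304 = -10.33.
k_N/k_P = (5.03×10^12/2.70×10^9)·exp(-10.33) = 1863 × 3.260×10^-5 = 0.0607.
Since E_N > E_P, raising the temperature improves selectivity toward N.

0.0607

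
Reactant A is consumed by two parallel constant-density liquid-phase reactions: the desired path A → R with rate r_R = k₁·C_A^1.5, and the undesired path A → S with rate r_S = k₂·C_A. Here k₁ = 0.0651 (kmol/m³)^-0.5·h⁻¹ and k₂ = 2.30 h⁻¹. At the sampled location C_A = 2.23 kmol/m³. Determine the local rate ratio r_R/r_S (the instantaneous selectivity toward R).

S_{R/S} = r_R/r_S = (k₁·C_A^1.5)/(k₂·C_A) = (k₁/k₂)·C_A^0.5.
= (0.0651×2.230^1.5) / (2.30×2.230) = 0.2168/5.129 = 0.0423.

0.0423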